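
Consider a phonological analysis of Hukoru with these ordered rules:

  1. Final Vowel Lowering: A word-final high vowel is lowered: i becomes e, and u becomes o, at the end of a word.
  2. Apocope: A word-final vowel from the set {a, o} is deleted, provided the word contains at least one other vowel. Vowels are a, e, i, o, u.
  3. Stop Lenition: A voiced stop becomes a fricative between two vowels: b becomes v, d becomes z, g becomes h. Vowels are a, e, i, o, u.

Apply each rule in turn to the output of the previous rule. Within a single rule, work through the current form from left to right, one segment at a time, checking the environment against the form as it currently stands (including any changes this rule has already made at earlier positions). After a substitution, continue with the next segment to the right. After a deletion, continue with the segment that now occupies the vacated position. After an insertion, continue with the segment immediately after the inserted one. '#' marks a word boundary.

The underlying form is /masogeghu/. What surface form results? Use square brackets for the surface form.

1 Final Vowel Lowering: [masogeghu] → [masogegho]
2 Apocope: [masogegho] → [masogegh]
3 Stop Lenition: [masogegh] → [masohegh]

[masohegh]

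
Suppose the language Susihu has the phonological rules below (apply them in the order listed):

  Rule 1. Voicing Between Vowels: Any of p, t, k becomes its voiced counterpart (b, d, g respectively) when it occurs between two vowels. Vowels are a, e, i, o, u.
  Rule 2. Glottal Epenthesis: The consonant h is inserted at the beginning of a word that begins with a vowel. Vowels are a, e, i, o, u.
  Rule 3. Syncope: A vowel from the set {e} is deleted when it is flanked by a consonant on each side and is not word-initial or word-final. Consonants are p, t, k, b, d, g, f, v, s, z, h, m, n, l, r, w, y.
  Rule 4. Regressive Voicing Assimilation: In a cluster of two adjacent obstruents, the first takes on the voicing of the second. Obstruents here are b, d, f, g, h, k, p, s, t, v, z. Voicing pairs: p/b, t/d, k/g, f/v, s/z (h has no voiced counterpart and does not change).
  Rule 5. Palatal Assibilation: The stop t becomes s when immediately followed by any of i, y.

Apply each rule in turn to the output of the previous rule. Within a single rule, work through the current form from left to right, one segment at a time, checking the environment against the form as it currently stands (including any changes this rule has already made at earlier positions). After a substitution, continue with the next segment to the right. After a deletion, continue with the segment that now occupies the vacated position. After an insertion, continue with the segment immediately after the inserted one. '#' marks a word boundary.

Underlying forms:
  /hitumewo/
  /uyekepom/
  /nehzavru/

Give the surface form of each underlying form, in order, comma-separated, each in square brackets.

/hitumewo/:
  Rule 1 Voicing Between Vowels: [hitumewo] → [hidumewo]
  Rule 2 Glottal Epenthesis: no change — [hidumewo]
  Rule 3 Syncope: [hidumewo] → [hidumwo]
  Rule 4 Regressive Voicing Assimilation: no change — [hidumwo]
  Rule 5 Palatal Assibilation: no change — [hidumwo]
/uyekepom/:
  Rule 1 Voicing Between Vowels: [uyekepom] → [uyegebom]
  Rule 2 Glottal Epenthesis: [uyegebom] → [huyegebom]
  Rule 3 Syncope: [huyegebom] → [huygbom]
  Rule 4 Regressive Voicing Assimilation: no change — [huygbom]
  Rule 5 Palatal Assibilation: no change — [huygbom]
/nehzavru/:
  Rule 1 Voicing Between Vowels: no change — [nehzavru]
  Rule 2 Glottal Epenthesis: no change — [nehzavru]
  Rule 3 Syncope: [nehzavru] → [nhzavru]
  Rule 4 Regressive Voicing Assimilation: no change — [nhzavru]
  Rule 5 Palatal Assibilation: no change — [nhzavru]

[hidumwo], [huygbom], [nhzavru]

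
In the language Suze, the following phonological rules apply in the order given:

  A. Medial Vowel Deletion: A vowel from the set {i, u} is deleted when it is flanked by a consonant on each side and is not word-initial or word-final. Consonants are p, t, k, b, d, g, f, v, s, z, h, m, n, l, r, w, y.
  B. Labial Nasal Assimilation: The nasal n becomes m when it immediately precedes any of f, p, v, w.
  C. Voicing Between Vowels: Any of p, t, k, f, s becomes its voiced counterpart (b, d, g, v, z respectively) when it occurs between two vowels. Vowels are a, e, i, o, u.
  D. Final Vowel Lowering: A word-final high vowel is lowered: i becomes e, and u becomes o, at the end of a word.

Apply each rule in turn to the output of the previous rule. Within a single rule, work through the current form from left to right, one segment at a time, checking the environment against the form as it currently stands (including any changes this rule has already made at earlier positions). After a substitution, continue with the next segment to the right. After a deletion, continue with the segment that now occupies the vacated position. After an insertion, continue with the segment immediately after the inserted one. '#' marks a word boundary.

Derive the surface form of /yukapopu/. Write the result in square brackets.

A Medial Vowel Deletion: [yukapopu] → [ykapopu]
B Labial Nasal Assimilation: no change — [ykapopu]
C Voicing Between Vowels: [ykapopu] → [ykabobu]
D Final Vowel Lowering: [ykabobu] → [ykabobo]

[ykabobo]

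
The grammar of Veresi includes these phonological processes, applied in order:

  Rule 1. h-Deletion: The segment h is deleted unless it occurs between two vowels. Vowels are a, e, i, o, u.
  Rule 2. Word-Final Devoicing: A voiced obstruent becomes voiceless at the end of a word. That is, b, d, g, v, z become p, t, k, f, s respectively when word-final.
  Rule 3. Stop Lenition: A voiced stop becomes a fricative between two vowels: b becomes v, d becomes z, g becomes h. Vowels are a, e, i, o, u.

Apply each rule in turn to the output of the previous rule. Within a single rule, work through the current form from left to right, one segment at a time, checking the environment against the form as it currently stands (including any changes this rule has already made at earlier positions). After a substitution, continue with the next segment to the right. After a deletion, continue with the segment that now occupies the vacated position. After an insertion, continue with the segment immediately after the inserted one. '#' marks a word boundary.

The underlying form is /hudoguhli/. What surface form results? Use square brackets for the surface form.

[uzohuli]

Rule 1 h-Deletion: [hudoguhli] → [udoguli]
Rule 2 Word-Final Devoicing: no change — [udoguli]
Rule 3 Stop Lenition: [udoguli] → [uzohuli]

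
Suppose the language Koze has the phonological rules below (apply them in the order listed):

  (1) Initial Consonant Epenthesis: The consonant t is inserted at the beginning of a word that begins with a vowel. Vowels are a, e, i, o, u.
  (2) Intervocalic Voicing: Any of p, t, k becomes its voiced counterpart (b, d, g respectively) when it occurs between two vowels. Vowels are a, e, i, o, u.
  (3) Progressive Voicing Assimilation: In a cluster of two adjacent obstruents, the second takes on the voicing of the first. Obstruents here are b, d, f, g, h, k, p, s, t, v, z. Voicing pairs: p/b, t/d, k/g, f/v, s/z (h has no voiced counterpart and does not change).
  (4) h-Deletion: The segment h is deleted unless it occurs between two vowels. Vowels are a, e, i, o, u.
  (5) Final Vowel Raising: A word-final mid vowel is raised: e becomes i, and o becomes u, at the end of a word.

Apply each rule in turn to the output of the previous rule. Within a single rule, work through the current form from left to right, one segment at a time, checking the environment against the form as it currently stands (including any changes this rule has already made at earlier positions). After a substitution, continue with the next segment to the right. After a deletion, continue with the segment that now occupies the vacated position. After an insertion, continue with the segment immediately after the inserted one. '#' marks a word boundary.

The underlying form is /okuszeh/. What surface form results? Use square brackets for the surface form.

(1) Initial Consonant Epenthesis: [okuszeh] → [tokuszeh]
(2) Intervocalic Voicing: [tokuszeh] → [toguszeh]
(3) Progressive Voicing Assimilation: [toguszeh] → [togusseh]
(4) h-Deletion: [togusseh] → [togusse]
(5) Final Vowel Raising: [togusse] → [togussi]

[togussi]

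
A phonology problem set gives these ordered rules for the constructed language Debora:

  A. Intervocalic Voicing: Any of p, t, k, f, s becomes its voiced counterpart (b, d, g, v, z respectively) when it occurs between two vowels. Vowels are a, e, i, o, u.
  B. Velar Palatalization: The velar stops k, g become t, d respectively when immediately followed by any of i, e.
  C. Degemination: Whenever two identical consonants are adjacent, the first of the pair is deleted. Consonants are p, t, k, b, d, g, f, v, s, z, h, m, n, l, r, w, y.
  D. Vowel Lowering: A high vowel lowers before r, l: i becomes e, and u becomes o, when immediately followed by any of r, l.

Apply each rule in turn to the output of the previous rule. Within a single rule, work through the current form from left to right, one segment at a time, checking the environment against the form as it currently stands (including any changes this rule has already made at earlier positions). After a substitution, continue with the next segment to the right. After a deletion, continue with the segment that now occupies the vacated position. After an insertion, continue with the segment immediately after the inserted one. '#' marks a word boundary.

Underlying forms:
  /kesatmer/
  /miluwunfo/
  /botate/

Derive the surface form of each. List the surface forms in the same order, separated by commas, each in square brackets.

/kesatmer/:
  A Intervocalic Voicing: [kesatmer] → [kezatmer]
  B Velar Palatalization: [kezatmer] → [tezatmer]
  C Degemination: no change — [tezatmer]
  D Vowel Lowering: no change — [tezatmer]
/miluwunfo/:
  A Intervocalic Voicing: no change — [miluwunfo]
  B Velar Palatalization: no change — [miluwunfo]
  C Degemination: no change — [miluwunfo]
  D Vowel Lowering: [miluwunfo] → [meluwunfo]
/botate/:
  A Intervocalic Voicing: [botate] → [bodade]
  B Velar Palatalization: no change — [bodade]
  C Degemination: no change — [bodade]
  D Vowel Lowering: no change — [bodade]

[tezatmer], [meluwunfo], [bodade]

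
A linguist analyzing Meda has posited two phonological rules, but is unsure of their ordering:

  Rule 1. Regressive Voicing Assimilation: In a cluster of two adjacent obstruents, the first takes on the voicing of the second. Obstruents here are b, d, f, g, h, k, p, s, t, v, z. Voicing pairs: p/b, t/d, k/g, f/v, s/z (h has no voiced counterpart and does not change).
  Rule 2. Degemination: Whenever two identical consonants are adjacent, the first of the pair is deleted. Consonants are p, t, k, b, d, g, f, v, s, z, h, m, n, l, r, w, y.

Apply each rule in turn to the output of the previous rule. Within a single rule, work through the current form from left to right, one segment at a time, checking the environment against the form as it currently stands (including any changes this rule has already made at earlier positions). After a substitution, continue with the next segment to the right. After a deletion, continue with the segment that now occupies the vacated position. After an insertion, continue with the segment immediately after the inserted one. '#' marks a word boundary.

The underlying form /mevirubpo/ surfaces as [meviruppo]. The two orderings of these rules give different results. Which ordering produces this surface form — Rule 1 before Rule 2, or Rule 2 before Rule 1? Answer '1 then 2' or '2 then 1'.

Order 1 then 2:
  1 Regressive Voicing Assimilation: [mevirubpo] → [meviruppo]
  2 Degemination: [meviruppo] → [mevirupo]
  result: [mevirupo]
Order 2 then 1:
  2 Degemination: no change — [mevirubpo]
  1 Regressive Voicing Assimilation: [mevirubpo] → [meviruppo]
  result: [meviruppo]

2 then 1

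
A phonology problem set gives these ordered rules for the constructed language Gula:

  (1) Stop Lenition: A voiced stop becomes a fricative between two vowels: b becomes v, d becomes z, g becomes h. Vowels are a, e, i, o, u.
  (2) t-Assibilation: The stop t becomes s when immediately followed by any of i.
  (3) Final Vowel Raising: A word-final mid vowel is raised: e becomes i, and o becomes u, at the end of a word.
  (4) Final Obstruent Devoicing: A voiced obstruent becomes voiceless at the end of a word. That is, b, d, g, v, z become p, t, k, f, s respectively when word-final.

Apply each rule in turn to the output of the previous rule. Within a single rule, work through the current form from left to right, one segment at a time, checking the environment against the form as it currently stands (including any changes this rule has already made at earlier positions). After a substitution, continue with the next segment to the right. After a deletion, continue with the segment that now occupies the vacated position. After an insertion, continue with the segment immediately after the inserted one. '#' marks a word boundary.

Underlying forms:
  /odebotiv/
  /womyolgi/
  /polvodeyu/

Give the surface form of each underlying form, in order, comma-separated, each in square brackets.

/odebotiv/:
  (1) Stop Lenition: [odebotiv] → [ozevotiv]
  (2) t-Assibilation: [ozevotiv] → [ozevosiv]
  (3) Final Vowel Raising: no change — [ozevosiv]
  (4) Final Obstruent Devoicing: [ozevosiv] → [ozevosif]
/womyolgi/:
  (1) Stop Lenition: no change — [womyolgi]
  (2) t-Assibilation: no change — [womyolgi]
  (3) Final Vowel Raising: no change — [womyolgi]
  (4) Final Obstruent Devoicing: no change — [womyolgi]
/polvodeyu/:
  (1) Stop Lenition: [polvodeyu] → [polvozeyu]
  (2) t-Assibilation: no change — [polvozeyu]
  (3) Final Vowel Raising: no change — [polvozeyu]
  (4) Final Obstruent Devoicing: no change — [polvozeyu]

[ozevosif], [womyolgi], [polvozeyu]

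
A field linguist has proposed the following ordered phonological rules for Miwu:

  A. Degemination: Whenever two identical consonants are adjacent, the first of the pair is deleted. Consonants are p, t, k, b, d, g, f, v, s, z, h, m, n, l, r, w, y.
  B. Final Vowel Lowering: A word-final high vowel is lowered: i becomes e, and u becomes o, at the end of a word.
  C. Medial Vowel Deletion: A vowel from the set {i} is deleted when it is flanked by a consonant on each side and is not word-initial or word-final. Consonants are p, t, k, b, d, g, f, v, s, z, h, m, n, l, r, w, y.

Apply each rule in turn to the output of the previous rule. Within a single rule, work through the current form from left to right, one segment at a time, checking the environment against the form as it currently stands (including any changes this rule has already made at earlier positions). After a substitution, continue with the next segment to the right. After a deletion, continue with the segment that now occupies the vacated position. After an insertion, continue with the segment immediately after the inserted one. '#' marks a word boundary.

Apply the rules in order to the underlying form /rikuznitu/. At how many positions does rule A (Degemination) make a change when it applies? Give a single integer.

0

A Degemination: no change — [rikuznitu]
B Final Vowel Lowering: [rikuznitu] → [rikuznito]
C Medial Vowel Deletion: [rikuznito] → [rkuznto]
Rule A changed 0 position(s).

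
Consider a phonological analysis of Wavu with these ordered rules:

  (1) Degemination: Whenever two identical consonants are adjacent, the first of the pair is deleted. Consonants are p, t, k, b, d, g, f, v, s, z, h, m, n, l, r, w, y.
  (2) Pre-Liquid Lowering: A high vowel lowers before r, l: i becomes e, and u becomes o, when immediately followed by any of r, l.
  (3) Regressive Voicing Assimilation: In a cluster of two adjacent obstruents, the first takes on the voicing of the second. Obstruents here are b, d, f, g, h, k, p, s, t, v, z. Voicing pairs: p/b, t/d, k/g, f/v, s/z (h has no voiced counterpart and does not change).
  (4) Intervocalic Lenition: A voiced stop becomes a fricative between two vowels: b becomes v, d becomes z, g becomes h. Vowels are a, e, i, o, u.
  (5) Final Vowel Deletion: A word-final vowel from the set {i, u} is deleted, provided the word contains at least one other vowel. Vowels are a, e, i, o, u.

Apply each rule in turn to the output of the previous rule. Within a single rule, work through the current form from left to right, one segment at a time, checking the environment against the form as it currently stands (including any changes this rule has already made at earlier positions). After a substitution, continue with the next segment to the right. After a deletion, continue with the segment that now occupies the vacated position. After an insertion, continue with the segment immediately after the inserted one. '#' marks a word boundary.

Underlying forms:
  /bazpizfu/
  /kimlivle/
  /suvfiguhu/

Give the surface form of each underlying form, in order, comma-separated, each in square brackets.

/bazpizfu/:
  (1) Degemination: no change — [bazpizfu]
  (2) Pre-Liquid Lowering: no change — [bazpizfu]
  (3) Regressive Voicing Assimilation: [bazpizfu] → [baspisfu]
  (4) Intervocalic Lenition: no change — [baspisfu]
  (5) Final Vowel Deletion: [baspisfu] → [baspisf]
/kimlivle/:
  (1) Degemination: no change — [kimlivle]
  (2) Pre-Liquid Lowering: no change — [kimlivle]
  (3) Regressive Voicing Assimilation: no change — [kimlivle]
  (4) Intervocalic Lenition: no change — [kimlivle]
  (5) Final Vowel Deletion: no change — [kimlivle]
/suvfiguhu/:
  (1) Degemination: no change — [suvfiguhu]
  (2) Pre-Liquid Lowering: no change — [suvfiguhu]
  (3) Regressive Voicing Assimilation: [suvfiguhu] → [suffiguhu]
  (4) Intervocalic Lenition: [suffiguhu] → [suffihuhu]
  (5) Final Vowel Deletion: [suffihuhu] → [suffihuh]

[baspisf], [kimlivle], [suffihuh]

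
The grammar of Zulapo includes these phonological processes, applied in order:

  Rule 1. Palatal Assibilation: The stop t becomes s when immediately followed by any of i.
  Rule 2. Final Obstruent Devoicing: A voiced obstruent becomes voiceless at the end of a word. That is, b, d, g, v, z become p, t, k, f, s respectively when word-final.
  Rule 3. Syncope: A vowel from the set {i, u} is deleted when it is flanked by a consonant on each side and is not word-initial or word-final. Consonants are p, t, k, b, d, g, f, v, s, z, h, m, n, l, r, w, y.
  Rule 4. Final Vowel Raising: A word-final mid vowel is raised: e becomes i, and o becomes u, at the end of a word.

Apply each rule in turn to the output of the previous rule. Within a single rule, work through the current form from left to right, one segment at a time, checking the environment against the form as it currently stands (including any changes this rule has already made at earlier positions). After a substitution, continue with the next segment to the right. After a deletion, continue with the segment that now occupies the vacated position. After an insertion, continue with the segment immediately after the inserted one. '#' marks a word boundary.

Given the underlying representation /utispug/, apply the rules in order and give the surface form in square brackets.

[usspk]

Rule 1 Palatal Assibilation: [utispug] → [usispug]
Rule 2 Final Obstruent Devoicing: [usispug] → [usispuk]
Rule 3 Syncope: [usispuk] → [usspk]
Rule 4 Final Vowel Raising: no change — [usspk]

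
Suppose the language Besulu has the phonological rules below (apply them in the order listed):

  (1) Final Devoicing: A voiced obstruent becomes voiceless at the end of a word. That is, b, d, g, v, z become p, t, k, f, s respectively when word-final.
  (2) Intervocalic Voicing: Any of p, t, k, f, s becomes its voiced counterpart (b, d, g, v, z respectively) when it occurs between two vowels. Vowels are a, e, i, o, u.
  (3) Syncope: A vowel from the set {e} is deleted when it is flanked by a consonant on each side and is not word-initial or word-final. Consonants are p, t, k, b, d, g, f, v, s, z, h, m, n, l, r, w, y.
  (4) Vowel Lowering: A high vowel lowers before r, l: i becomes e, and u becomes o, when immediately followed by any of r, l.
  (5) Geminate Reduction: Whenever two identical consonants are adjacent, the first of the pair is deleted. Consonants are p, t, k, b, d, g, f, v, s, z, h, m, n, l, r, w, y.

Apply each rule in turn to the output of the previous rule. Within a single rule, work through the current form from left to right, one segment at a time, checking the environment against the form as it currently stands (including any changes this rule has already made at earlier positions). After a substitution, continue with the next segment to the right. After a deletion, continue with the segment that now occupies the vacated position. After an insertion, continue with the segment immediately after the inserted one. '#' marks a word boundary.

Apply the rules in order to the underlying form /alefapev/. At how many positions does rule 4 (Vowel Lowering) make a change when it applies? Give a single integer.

0

(1) Final Devoicing: [alefapev] → [alefapef]
(2) Intervocalic Voicing: [alefapef] → [alevabef]
(3) Syncope: [alevabef] → [alvabf]
(4) Vowel Lowering: no change — [alvabf]
(5) Geminate Reduction: no change — [alvabf]
Rule 4 changed 0 position(s).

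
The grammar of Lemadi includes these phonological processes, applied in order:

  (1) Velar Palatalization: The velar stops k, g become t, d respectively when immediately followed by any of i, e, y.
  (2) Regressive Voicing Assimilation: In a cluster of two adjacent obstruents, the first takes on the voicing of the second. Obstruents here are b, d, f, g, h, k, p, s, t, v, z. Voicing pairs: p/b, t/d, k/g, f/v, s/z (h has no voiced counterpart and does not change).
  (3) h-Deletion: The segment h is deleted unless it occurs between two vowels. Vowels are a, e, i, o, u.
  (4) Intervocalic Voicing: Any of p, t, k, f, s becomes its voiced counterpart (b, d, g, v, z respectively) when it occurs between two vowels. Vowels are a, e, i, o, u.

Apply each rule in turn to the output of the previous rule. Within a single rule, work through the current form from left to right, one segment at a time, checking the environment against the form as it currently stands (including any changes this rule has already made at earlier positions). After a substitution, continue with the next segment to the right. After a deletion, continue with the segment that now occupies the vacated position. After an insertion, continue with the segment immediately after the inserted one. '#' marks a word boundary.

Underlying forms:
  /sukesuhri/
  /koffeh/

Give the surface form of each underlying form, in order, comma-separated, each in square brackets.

/sukesuhri/:
  (1) Velar Palatalization: [sukesuhri] → [sutesuhri]
  (2) Regressive Voicing Assimilation: no change — [sutesuhri]
  (3) h-Deletion: [sutesuhri] → [sutesuri]
  (4) Intervocalic Voicing: [sutesuri] → [sudezuri]
/koffeh/:
  (1) Velar Palatalization: no change — [koffeh]
  (2) Regressive Voicing Assimilation: no change — [koffeh]
  (3) h-Deletion: [koffeh] → [koffe]
  (4) Intervocalic Voicing: no change — [koffe]

[sudezuri], [koffe]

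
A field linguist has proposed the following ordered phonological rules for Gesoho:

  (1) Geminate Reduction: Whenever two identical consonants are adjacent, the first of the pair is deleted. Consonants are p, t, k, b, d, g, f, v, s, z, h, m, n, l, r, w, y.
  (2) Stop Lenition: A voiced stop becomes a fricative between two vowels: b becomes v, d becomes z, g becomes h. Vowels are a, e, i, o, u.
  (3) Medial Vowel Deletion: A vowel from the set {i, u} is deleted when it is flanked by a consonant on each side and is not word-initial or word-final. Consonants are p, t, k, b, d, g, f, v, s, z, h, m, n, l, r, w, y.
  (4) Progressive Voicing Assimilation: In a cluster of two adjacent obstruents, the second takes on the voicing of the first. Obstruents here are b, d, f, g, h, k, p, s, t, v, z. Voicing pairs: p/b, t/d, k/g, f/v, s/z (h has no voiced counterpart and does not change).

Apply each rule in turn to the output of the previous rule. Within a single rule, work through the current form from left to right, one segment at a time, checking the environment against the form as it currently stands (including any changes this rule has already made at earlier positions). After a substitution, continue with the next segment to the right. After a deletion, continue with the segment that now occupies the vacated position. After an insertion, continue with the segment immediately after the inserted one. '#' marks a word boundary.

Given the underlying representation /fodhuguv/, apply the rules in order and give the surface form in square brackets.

(1) Geminate Reduction: no change — [fodhuguv]
(2) Stop Lenition: [fodhuguv] → [fodhuhuv]
(3) Medial Vowel Deletion: [fodhuhuv] → [fodhhv]
(4) Progressive Voicing Assimilation: [fodhhv] → [fodhhf]

[fodhhf]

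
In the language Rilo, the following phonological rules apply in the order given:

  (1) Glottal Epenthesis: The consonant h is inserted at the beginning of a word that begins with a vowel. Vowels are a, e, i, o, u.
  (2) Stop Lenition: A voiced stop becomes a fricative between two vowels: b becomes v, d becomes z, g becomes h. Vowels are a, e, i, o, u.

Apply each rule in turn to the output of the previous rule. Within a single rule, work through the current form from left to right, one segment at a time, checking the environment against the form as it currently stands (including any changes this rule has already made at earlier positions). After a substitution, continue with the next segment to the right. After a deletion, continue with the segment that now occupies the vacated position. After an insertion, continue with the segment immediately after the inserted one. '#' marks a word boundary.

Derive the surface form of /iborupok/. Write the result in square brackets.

[hivorupok]

(1) Glottal Epenthesis: [iborupok] → [hiborupok]
(2) Stop Lenition: [hiborupok] → [hivorupok]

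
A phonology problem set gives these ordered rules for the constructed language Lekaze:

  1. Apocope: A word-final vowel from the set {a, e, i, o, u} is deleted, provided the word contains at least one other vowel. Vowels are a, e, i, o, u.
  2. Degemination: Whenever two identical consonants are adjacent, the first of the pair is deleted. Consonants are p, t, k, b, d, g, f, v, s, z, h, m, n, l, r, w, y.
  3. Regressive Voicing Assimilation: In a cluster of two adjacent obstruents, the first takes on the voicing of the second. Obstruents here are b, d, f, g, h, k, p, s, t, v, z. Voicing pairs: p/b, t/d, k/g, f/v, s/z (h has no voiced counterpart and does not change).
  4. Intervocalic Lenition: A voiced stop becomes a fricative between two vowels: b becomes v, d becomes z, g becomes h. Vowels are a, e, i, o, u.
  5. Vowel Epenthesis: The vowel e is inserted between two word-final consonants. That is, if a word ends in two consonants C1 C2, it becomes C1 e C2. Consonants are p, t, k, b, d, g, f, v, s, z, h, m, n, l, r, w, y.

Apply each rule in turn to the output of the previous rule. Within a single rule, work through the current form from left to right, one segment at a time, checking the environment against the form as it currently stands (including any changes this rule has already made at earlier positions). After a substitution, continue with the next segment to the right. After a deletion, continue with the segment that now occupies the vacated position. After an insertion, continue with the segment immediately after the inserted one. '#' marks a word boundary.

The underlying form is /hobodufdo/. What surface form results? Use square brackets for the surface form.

1 Apocope: [hobodufdo] → [hobodufd]
2 Degemination: no change — [hobodufd]
3 Regressive Voicing Assimilation: [hobodufd] → [hoboduvd]
4 Intervocalic Lenition: [hoboduvd] → [hovozuvd]
5 Vowel Epenthesis: [hovozuvd] → [hovozuved]

[hovozuved]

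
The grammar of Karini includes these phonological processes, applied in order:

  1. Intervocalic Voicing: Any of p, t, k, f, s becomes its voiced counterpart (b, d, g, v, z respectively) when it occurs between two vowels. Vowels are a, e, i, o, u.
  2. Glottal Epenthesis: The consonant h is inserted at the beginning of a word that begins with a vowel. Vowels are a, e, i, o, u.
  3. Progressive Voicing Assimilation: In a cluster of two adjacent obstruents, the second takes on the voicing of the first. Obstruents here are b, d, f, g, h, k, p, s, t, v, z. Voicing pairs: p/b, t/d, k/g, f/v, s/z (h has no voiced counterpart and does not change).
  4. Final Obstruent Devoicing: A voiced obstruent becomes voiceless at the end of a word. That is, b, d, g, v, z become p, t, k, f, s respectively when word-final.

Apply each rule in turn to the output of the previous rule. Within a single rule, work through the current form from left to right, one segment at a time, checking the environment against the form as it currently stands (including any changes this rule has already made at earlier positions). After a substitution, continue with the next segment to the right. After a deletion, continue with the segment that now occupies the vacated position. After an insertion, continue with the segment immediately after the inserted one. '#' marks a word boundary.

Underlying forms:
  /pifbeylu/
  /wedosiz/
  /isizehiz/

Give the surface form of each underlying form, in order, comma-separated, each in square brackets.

/pifbeylu/:
  1 Intervocalic Voicing: no change — [pifbeylu]
  2 Glottal Epenthesis: no change — [pifbeylu]
  3 Progressive Voicing Assimilation: [pifbeylu] → [pifpeylu]
  4 Final Obstruent Devoicing: no change — [pifpeylu]
/wedosiz/:
  1 Intervocalic Voicing: [wedosiz] → [wedoziz]
  2 Glottal Epenthesis: no change — [wedoziz]
  3 Progressive Voicing Assimilation: no change — [wedoziz]
  4 Final Obstruent Devoicing: [wedoziz] → [wedozis]
/isizehiz/:
  1 Intervocalic Voicing: [isizehiz] → [izizehiz]
  2 Glottal Epenthesis: [izizehiz] → [hizizehiz]
  3 Progressive Voicing Assimilation: no change — [hizizehiz]
  4 Final Obstruent Devoicing: [hizizehiz] → [hizizehis]

[pifpeylu], [wedozis], [hizizehis]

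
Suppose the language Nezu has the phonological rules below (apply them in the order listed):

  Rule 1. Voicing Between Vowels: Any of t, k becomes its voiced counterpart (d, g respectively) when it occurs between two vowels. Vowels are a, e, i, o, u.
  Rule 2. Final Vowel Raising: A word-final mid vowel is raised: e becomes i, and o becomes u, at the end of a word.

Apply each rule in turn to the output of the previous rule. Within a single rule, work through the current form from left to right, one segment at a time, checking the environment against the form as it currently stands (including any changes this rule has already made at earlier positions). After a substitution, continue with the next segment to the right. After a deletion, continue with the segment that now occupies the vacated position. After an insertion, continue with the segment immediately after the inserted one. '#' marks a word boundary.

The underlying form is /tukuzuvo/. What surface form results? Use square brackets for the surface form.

Rule 1 Voicing Between Vowels: [tukuzuvo] → [tuguzuvo]
Rule 2 Final Vowel Raising: [tuguzuvo] → [tuguzuvu]

[tuguzuvu]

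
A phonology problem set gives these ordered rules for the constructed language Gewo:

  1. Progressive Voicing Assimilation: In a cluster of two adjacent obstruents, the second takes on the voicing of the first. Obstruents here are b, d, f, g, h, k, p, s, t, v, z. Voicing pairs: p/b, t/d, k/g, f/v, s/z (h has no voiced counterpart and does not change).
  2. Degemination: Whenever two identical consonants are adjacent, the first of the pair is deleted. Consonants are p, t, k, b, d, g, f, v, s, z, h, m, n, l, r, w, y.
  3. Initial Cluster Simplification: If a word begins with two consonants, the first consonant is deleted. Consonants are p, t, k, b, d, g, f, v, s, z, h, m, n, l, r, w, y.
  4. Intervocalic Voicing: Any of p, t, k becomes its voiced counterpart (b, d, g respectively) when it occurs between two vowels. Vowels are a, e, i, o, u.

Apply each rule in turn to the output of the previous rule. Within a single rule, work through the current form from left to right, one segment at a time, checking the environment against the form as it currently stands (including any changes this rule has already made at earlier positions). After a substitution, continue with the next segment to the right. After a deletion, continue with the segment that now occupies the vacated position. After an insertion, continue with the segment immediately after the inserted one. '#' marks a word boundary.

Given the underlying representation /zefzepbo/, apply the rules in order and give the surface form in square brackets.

1 Progressive Voicing Assimilation: [zefzepbo] → [zefseppo]
2 Degemination: [zefseppo] → [zefsepo]
3 Initial Cluster Simplification: no change — [zefsepo]
4 Intervocalic Voicing: [zefsepo] → [zefsebo]

[zefsebo]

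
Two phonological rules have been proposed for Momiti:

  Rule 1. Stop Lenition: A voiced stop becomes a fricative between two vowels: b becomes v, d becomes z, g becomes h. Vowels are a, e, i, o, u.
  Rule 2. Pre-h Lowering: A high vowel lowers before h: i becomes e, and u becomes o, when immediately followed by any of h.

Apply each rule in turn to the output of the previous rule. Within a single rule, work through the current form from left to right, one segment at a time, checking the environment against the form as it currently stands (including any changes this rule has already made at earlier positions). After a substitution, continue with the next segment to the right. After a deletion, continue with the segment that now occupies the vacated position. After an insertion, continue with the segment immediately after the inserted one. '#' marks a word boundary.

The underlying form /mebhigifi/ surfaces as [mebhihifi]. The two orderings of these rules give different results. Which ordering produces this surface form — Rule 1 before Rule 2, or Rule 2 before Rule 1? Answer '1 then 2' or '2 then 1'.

2 then 1

Order 1 then 2:
  1 Stop Lenition: [mebhigifi] → [mebhihifi]
  2 Pre-h Lowering: [mebhihifi] → [mebhehifi]
  result: [mebhehifi]
Order 2 then 1:
  2 Pre-h Lowering: no change — [mebhigifi]
  1 Stop Lenition: [mebhigifi] → [mebhihifi]
  result: [mebhihifi]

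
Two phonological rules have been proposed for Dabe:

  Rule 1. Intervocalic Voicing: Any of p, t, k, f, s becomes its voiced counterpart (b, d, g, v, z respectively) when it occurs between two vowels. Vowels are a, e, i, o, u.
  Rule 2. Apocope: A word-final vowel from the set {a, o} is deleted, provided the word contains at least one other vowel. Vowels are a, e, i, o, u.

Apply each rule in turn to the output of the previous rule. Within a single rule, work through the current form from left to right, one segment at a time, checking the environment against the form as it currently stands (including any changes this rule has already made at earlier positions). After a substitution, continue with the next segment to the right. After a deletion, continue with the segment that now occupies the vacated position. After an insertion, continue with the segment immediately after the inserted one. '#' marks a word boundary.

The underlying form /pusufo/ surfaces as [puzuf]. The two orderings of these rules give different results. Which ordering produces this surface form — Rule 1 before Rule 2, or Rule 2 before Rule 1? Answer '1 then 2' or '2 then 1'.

2 then 1

Order 1 then 2:
  1 Intervocalic Voicing: [pusufo] → [puzuvo]
  2 Apocope: [puzuvo] → [puzuv]
  result: [puzuv]
Order 2 then 1:
  2 Apocope: [pusufo] → [pusuf]
  1 Intervocalic Voicing: [pusuf] → [puzuf]
  result: [puzuf]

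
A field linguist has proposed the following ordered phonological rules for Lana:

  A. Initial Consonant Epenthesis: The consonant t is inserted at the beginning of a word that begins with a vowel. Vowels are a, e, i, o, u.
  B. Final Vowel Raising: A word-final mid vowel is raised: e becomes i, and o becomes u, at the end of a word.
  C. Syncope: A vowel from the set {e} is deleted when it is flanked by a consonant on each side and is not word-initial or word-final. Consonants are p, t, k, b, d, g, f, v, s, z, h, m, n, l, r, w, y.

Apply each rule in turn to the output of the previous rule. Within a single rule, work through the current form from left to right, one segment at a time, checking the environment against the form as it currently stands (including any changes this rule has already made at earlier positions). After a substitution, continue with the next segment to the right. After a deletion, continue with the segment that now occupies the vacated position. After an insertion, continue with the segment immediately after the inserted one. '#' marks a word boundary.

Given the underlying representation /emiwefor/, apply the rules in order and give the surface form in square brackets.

[tmiwfor]

A Initial Consonant Epenthesis: [emiwefor] → [temiwefor]
B Final Vowel Raising: no change — [temiwefor]
C Syncope: [temiwefor] → [tmiwfor]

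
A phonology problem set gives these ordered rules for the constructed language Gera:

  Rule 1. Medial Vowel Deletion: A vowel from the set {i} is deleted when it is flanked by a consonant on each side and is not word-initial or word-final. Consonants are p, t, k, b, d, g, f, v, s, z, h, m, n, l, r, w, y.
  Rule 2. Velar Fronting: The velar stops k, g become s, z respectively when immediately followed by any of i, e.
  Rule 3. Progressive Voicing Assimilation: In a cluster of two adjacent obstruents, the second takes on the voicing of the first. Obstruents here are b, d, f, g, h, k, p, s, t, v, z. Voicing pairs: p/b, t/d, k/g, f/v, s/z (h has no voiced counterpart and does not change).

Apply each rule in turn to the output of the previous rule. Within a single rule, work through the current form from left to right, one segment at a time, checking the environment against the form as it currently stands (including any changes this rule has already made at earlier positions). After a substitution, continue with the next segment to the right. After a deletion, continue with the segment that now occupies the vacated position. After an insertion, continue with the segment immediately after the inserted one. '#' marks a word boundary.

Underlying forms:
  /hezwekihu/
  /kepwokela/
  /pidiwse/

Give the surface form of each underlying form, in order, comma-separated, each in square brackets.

/hezwekihu/:
  Rule 1 Medial Vowel Deletion: [hezwekihu] → [hezwekhu]
  Rule 2 Velar Fronting: no change — [hezwekhu]
  Rule 3 Progressive Voicing Assimilation: no change — [hezwekhu]
/kepwokela/:
  Rule 1 Medial Vowel Deletion: no change — [kepwokela]
  Rule 2 Velar Fronting: [kepwokela] → [sepwosela]
  Rule 3 Progressive Voicing Assimilation: no change — [sepwosela]
/pidiwse/:
  Rule 1 Medial Vowel Deletion: [pidiwse] → [pdwse]
  Rule 2 Velar Fronting: no change — [pdwse]
  Rule 3 Progressive Voicing Assimilation: [pdwse] → [ptwse]

[hezwekhu], [sepwosela], [ptwse]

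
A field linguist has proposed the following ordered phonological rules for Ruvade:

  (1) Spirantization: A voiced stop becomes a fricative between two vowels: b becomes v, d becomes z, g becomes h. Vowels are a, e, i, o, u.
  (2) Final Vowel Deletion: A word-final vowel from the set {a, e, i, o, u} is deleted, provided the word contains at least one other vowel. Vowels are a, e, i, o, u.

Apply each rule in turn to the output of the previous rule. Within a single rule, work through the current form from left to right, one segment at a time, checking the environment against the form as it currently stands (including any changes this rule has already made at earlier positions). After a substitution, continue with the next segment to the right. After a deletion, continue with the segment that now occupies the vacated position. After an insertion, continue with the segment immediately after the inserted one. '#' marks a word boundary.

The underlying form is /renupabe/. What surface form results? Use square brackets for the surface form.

[renupav]

(1) Spirantization: [renupabe] → [renupave]
(2) Final Vowel Deletion: [renupave] → [renupav]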